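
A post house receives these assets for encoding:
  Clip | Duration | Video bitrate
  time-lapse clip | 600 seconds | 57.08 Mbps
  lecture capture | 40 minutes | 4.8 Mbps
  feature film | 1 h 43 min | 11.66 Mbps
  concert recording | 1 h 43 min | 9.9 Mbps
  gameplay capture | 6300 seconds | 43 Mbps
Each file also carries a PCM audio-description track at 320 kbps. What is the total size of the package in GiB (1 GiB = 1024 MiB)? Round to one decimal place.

53.2 GiB

Audio: 320 kbps = 0.320 Mbps.
time-lapse clip: 57.400 Mbps × 600 s = 34440.0 Mb
lecture capture: 5.120 Mbps × 2400 s = 12288.0 Mb
feature film: 11.980 Mbps × 6180 s = 74036.4 Mb
concert recording: 10.220 Mbps × 6180 s = 63159.6 Mb
gameplay capture: 43.320 Mbps × 6300 s = 272916.0 Mb
Total: 456840.0 Mb = 57105.0 MB.
= 53.18 GiB.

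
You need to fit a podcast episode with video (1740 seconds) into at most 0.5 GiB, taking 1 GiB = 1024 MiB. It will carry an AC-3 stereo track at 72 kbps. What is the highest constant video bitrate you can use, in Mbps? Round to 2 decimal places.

2.40 Mbps

Budget: 0.5 GiB = 4295.0 Mb.
Total bitrate budget: 4295.0 Mb / 1740 s = 2.468 Mbps.
Audio: 72 kbps = 0.072 Mbps.
Video: 2.468 − 0.072 = 2.396 Mbps.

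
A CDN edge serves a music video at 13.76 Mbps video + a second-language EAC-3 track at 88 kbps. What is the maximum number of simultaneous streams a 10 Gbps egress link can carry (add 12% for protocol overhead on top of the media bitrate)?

Audio: 88 kbps = 0.088 Mbps.
Per-viewer media rate: 13.848 Mbps.
On the wire with 12% overhead: 15.510 Mbps.
10 Gbps = 10,000 Mbps; 10,000 / 15.510 = 644.76 → 644 viewers.

644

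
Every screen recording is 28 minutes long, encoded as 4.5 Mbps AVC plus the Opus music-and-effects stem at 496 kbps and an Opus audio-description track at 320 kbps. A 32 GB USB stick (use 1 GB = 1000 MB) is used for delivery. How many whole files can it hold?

28

28 min = 1680 s
Audio total: 496 + 320 = 816 kbps = 0.816 Mbps.
Total bitrate: 5.316 Mbps.
Per item: 5.316 Mbps × 1680 s = 8,931 Mb = 1,116 MB.
Capacity: 32 GB = 256,000 Mb; 28.66 items → 28 complete.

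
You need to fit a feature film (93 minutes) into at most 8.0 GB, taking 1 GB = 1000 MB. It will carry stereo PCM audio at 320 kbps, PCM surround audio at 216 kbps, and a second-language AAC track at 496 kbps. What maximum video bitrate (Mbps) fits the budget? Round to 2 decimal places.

10.44 Mbps

Budget: 8.0 GB = 64000.0 Mb.
93 min = 5580 s
Total bitrate budget: 64000.0 Mb / 5580 s = 11.470 Mbps.
Audio total: 320 + 216 + 496 = 1032 kbps = 1.032 Mbps.
Video: 11.470 − 1.032 = 10.438 Mbps.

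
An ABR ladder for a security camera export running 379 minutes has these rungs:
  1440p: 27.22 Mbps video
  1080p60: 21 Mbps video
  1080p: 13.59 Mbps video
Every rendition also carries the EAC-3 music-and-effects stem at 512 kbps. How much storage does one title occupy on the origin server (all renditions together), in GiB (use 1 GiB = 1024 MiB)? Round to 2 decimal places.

379 min = 22740 s
Audio: 512 kbps = 0.512 Mbps.
Sum of rendition bitrates: (27.22+0.512) + (21+0.512) + (13.59+0.512) = 63.346 Mbps.
× 22740 s = 1,440,488 Mb = 180,061 MB = 167.7 GiB.

167.69 GiB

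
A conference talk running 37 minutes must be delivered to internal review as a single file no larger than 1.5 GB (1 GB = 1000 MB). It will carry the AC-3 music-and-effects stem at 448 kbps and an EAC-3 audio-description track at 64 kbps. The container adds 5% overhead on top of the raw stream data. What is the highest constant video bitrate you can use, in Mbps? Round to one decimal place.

Budget: 1.5 GB = 12000.0 Mb.
Stream payload after overhead: 12000.0 / 1.05 = 11428.6 Mb.
37 min = 2220 s
Total bitrate budget: 11428.6 Mb / 2220 s = 5.148 Mbps.
Audio total: 448 + 64 = 512 kbps = 0.512 Mbps.
Video: 5.148 − 0.512 = 4.636 Mbps.

4.6 Mbps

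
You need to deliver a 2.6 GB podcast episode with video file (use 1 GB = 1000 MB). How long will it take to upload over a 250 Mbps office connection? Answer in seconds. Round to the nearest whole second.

File: 2.6 GB = 20800.0 Mb.
At 250 Mbps: 20800.0 / 250 = 83.2 s ≈ 83.2 seconds.

83 seconds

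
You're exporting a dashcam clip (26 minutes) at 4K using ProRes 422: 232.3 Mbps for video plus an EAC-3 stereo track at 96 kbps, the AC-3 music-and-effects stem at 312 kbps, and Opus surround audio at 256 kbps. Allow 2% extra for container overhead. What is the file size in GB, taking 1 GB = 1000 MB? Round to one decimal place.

26 min = 1560 s
Audio total: 96 + 312 + 256 = 664 kbps = 0.664 Mbps.
Total bitrate: 232.3 + 0.664 = 232.964 Mbps.
Stream data: 232.964 Mbps × 1560 s = 363423.8 Mb.
With 2% container overhead: ×1.02.
370,692 Mb ÷ 8 = 46,337 MB → 46.34 GB.

46.3 GB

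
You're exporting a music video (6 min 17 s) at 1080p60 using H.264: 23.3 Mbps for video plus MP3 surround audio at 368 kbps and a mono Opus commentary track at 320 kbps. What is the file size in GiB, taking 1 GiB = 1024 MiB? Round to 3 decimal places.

6 min 17 s = 377 s
Audio total: 368 + 320 = 688 kbps = 0.688 Mbps.
Total bitrate: 23.3 + 0.688 = 23.988 Mbps.
Stream data: 23.988 Mbps × 377 s = 9043.5 Mb.
9,043 Mb = 1,130,434,500 bytes ÷ 1,073,741,824 = 1.053 GiB.

1.053 GiB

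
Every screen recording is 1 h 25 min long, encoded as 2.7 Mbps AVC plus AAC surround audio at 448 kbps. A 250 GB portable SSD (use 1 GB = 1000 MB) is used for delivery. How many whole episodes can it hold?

124

1 h 25 min = 85 min = 5100 s
Audio: 448 kbps = 0.448 Mbps.
Total bitrate: 3.148 Mbps.
Per item: 3.148 Mbps × 5100 s = 16,055 Mb = 2,007 MB.
Capacity: 250 GB = 2,000,000 Mb; 124.57 items → 124 complete.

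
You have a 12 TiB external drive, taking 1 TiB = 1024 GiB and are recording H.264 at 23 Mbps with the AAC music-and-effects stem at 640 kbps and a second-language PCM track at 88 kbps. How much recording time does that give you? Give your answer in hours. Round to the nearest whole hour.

1236 hours

Audio total: 640 + 88 = 728 kbps = 0.728 Mbps.
Total bitrate: 23 + 0.728 = 23.728 Mbps.
Capacity: 12 TiB = 105,553,116 Mb.
Recording time: 105,553,116 / 23.728 = 4,448,462 s ≈ 1,236 hours.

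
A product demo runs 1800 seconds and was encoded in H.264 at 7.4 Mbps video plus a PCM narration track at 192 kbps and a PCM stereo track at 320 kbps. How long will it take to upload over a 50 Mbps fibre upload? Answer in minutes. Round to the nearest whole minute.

Audio total: 192 + 320 = 512 kbps = 0.512 Mbps.
Total bitrate: 7.912 Mbps.
File: 7.912 Mbps × 1800 s = 14241.6 Mb.
At 50 Mbps: 14241.6 / 50 = 284.8 s ≈ 4.75 minutes.

5 minutes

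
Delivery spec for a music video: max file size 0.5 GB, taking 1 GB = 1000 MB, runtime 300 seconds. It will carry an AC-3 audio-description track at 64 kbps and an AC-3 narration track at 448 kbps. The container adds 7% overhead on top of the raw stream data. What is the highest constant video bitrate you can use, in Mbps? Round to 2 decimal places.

Budget: 0.5 GB = 4000.0 Mb.
Stream payload after overhead: 4000.0 / 1.07 = 3738.3 Mb.
Total bitrate budget: 3738.3 Mb / 300 s = 12.461 Mbps.
Audio total: 64 + 448 = 512 kbps = 0.512 Mbps.
Video: 12.461 − 0.512 = 11.949 Mbps.

11.95 Mbps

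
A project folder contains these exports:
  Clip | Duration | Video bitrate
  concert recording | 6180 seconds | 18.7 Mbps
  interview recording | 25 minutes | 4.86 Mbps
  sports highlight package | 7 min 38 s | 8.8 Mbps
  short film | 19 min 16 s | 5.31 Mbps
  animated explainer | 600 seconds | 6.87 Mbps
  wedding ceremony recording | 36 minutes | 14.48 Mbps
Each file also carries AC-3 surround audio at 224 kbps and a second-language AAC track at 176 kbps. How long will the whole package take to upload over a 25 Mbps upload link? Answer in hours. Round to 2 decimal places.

Audio total: 224 + 176 = 400 kbps = 0.400 Mbps.
concert recording: 19.100 Mbps × 6180 s = 118038.0 Mb
interview recording: 5.260 Mbps × 1500 s = 7890.0 Mb
sports highlight package: 9.200 Mbps × 458 s = 4213.6 Mb
short film: 5.710 Mbps × 1156 s = 6600.8 Mb
animated explainer: 7.270 Mbps × 600 s = 4362.0 Mb
wedding ceremony recording: 14.880 Mbps × 2160 s = 32140.8 Mb
Total: 173245.2 Mb = 21655.6 MB.
At 25 Mbps: 173245.2 / 25 = 6930 s ≈ 1.92 hours.

1.92 hours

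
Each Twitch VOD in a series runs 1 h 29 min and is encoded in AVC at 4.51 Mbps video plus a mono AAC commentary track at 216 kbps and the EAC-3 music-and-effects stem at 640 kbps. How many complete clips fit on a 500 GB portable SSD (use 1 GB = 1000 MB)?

139

1 h 29 min = 89 min = 5340 s
Audio total: 216 + 640 = 856 kbps = 0.856 Mbps.
Total bitrate: 5.366 Mbps.
Per item: 5.366 Mbps × 5340 s = 28,654 Mb = 3,582 MB.
Capacity: 500 GB = 4,000,000 Mb; 139.59 items → 139 complete.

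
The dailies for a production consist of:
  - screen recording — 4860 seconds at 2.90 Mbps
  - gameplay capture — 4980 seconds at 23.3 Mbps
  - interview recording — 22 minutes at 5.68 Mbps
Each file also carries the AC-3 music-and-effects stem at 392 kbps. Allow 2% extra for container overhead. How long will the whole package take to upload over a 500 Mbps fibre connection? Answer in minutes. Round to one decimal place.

4.8 minutes

Audio: 392 kbps = 0.392 Mbps.
screen recording: 3.292 Mbps × 4860 s × 1.02 = 16319.1 Mb
gameplay capture: 23.692 Mbps × 4980 s × 1.02 = 120345.9 Mb
interview recording: 6.072 Mbps × 1320 s × 1.02 = 8175.3 Mb
Total: 144840.3 Mb = 18105.0 MB.
At 500 Mbps: 144840.3 / 500 = 290 s ≈ 4.83 minutes.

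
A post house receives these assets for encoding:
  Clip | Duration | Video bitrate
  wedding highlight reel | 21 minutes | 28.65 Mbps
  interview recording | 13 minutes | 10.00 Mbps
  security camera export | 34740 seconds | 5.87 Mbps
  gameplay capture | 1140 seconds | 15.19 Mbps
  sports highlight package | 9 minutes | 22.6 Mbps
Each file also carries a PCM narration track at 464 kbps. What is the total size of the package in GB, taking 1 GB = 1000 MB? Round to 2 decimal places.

36.90 GB

Audio: 464 kbps = 0.464 Mbps.
wedding highlight reel: 29.114 Mbps × 1260 s = 36683.6 Mb
interview recording: 10.464 Mbps × 780 s = 8161.9 Mb
security camera export: 6.334 Mbps × 34740 s = 220043.2 Mb
gameplay capture: 15.654 Mbps × 1140 s = 17845.6 Mb
sports highlight package: 23.064 Mbps × 540 s = 12454.6 Mb
Total: 295188.8 Mb = 36898.6 MB.
= 36.90 GB.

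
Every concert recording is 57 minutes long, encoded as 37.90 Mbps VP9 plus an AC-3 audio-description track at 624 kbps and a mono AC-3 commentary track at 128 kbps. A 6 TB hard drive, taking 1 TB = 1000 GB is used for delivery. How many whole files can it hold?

57 min = 3420 s
Audio total: 624 + 128 = 752 kbps = 0.752 Mbps.
Total bitrate: 38.652 Mbps.
Per item: 38.652 Mbps × 3420 s = 132,190 Mb = 16,524 MB.
Capacity: 6 TB = 48,000,000 Mb; 363.11 items → 363 complete.

363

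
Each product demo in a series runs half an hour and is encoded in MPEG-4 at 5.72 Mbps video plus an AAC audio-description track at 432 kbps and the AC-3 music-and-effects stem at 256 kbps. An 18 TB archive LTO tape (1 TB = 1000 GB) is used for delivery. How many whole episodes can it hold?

30 min = 1800 s
Audio total: 432 + 256 = 688 kbps = 0.688 Mbps.
Total bitrate: 6.408 Mbps.
Per item: 6.408 Mbps × 1800 s = 11,534 Mb = 1,442 MB.
Capacity: 18 TB = 144,000,000 Mb; 12484.39 items → 12484 complete.

12484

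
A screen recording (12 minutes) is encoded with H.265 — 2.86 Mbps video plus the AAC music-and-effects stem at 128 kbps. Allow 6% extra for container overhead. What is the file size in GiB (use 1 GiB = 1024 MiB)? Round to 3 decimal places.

12 min = 720 s
Audio: 128 kbps = 0.128 Mbps.
Total bitrate: 2.86 + 0.128 = 2.988 Mbps.
Stream data: 2.988 Mbps × 720 s = 2151.4 Mb.
With 6% container overhead: ×1.06.
2,280 Mb = 285,055,200 bytes ÷ 1,073,741,824 = 0.2655 GiB.

0.265 GiB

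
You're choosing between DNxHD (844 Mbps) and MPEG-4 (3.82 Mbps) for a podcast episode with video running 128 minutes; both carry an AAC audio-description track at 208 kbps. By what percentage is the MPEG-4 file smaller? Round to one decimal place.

99.5%

128 min = 7680 s
Audio: 208 kbps = 0.208 Mbps.
DNxHD: 844.208 Mbps × 7680 s = 6483517.4 Mb = 810.440 GB.
MPEG-4: 4.028 Mbps × 7680 s = 30935.0 Mb = 3.867 GB.
Reduction: (1 − 3.867/810.440) × 100 = 99.52%.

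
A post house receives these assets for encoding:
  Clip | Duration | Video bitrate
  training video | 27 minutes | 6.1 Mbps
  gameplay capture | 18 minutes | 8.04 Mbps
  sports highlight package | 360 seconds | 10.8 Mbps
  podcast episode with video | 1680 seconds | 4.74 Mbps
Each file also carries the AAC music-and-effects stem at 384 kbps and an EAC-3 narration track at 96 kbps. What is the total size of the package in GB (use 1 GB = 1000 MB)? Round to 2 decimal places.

4.09 GB

Audio total: 384 + 96 = 480 kbps = 0.480 Mbps.
training video: 6.580 Mbps × 1620 s = 10659.6 Mb
gameplay capture: 8.520 Mbps × 1080 s = 9201.6 Mb
sports highlight package: 11.280 Mbps × 360 s = 4060.8 Mb
podcast episode with video: 5.220 Mbps × 1680 s = 8769.6 Mb
Total: 32691.6 Mb = 4086.4 MB.
= 4.086 GB.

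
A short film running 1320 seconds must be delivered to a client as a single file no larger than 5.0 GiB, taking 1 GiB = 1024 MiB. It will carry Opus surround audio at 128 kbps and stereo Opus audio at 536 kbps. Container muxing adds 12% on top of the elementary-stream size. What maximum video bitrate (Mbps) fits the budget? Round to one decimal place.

28.4 Mbps

Budget: 5.0 GiB = 42949.7 Mb.
Stream payload after overhead: 42949.7 / 1.12 = 38347.9 Mb.
Total bitrate budget: 38347.9 Mb / 1320 s = 29.051 Mbps.
Audio total: 128 + 536 = 664 kbps = 0.664 Mbps.
Video: 29.051 − 0.664 = 28.387 Mbps.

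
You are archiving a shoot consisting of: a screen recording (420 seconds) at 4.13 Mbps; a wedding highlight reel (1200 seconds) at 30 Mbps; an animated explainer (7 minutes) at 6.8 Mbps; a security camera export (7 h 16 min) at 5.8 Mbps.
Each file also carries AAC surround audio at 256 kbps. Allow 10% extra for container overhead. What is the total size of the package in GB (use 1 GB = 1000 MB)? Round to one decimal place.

27.4 GB

Audio: 256 kbps = 0.256 Mbps.
screen recording: 4.386 Mbps × 420 s × 1.10 = 2026.3 Mb
wedding highlight reel: 30.256 Mbps × 1200 s × 1.10 = 39937.9 Mb
animated explainer: 7.056 Mbps × 420 s × 1.10 = 3259.9 Mb
security camera export: 6.056 Mbps × 26160 s × 1.10 = 174267.5 Mb
Total: 219491.6 Mb = 27436.4 MB.
= 27.44 GB.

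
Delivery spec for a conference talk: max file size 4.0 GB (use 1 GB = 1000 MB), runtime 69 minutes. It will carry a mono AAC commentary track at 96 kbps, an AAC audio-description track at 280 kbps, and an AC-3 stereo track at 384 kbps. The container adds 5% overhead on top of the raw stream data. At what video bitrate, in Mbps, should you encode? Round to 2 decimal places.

Budget: 4.0 GB = 32000.0 Mb.
Stream payload after overhead: 32000.0 / 1.05 = 30476.2 Mb.
69 min = 4140 s
Total bitrate budget: 30476.2 Mb / 4140 s = 7.361 Mbps.
Audio total: 96 + 280 + 384 = 760 kbps = 0.760 Mbps.
Video: 7.361 − 0.760 = 6.601 Mbps.

6.60 Mbps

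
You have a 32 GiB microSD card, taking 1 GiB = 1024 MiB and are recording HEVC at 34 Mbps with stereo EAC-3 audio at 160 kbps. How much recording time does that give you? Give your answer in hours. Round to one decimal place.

2.2 hours

Audio: 160 kbps = 0.160 Mbps.
Total bitrate: 34 + 0.160 = 34.160 Mbps.
Capacity: 32 GiB = 274,878 Mb.
Recording time: 274,878 / 34.160 = 8,047 s ≈ 2.24 hours.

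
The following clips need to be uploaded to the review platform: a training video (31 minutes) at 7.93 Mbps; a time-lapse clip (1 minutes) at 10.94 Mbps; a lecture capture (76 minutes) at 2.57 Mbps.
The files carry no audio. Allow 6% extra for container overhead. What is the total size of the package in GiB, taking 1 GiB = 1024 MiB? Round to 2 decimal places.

3.35 GiB

training video: 7.930 Mbps × 1860 s × 1.06 = 15634.8 Mb
time-lapse clip: 10.940 Mbps × 60 s × 1.06 = 695.8 Mb
lecture capture: 2.570 Mbps × 4560 s × 1.06 = 12422.4 Mb
Total: 28752.9 Mb = 3594.1 MB.
= 3.347 GiB.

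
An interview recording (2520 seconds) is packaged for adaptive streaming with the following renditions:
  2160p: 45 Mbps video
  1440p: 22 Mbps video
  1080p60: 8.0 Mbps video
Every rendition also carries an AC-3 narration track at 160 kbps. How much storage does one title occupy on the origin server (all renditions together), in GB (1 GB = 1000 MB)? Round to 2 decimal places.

Audio: 160 kbps = 0.160 Mbps.
Sum of rendition bitrates: (45+0.160) + (22+0.160) + (8.0+0.160) = 75.480 Mbps.
× 2520 s = 190,210 Mb = 23,776 MB = 23.78 GB.

23.78 GB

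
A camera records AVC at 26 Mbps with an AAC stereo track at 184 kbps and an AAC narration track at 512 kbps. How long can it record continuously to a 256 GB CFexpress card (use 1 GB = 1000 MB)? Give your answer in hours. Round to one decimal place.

Audio total: 184 + 512 = 696 kbps = 0.696 Mbps.
Total bitrate: 26 + 0.696 = 26.696 Mbps.
Capacity: 256 GB = 2,048,000 Mb.
Recording time: 2,048,000 / 26.696 = 76,716 s ≈ 21.3 hours.

21.3 hours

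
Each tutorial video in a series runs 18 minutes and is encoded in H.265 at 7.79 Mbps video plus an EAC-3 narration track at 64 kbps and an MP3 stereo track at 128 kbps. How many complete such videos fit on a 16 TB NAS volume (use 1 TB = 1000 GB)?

14848

18 min = 1080 s
Audio total: 64 + 128 = 192 kbps = 0.192 Mbps.
Total bitrate: 7.982 Mbps.
Per item: 7.982 Mbps × 1080 s = 8,621 Mb = 1,078 MB.
Capacity: 16 TB = 128,000,000 Mb; 14848.22 items → 14848 complete.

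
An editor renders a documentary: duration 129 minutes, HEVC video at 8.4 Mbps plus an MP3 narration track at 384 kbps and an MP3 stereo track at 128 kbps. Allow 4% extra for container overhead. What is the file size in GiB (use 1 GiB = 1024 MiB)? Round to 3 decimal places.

8.351 GiB

129 min = 7740 s
Audio total: 384 + 128 = 512 kbps = 0.512 Mbps.
Total bitrate: 8.4 + 0.512 = 8.912 Mbps.
Stream data: 8.912 Mbps × 7740 s = 68978.9 Mb.
With 4% container overhead: ×1.04.
71,738 Mb = 8,967,254,400 bytes ÷ 1,073,741,824 = 8.351 GiB.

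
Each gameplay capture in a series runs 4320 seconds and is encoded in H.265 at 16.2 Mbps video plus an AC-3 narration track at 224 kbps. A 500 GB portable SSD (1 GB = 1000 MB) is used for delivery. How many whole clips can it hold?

56

Audio: 224 kbps = 0.224 Mbps.
Total bitrate: 16.424 Mbps.
Per item: 16.424 Mbps × 4320 s = 70,952 Mb = 8,869 MB.
Capacity: 500 GB = 4,000,000 Mb; 56.38 items → 56 complete.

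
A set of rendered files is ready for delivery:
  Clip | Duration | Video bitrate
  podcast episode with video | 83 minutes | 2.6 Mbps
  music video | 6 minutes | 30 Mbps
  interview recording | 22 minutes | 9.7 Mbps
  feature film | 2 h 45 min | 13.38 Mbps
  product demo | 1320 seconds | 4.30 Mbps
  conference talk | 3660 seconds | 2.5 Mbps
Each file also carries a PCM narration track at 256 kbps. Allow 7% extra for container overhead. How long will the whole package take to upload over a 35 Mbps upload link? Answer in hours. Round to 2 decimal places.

Audio: 256 kbps = 0.256 Mbps.
podcast episode with video: 2.856 Mbps × 4980 s × 1.07 = 15218.5 Mb
music video: 30.256 Mbps × 360 s × 1.07 = 11654.6 Mb
interview recording: 9.956 Mbps × 1320 s × 1.07 = 14061.9 Mb
feature film: 13.636 Mbps × 9900 s × 1.07 = 144446.1 Mb
product demo: 4.556 Mbps × 1320 s × 1.07 = 6434.9 Mb
conference talk: 2.756 Mbps × 3660 s × 1.07 = 10793.0 Mb
Total: 202609.0 Mb = 25326.1 MB.
At 35 Mbps: 202609.0 / 35 = 5789 s ≈ 1.61 hours.

1.61 hours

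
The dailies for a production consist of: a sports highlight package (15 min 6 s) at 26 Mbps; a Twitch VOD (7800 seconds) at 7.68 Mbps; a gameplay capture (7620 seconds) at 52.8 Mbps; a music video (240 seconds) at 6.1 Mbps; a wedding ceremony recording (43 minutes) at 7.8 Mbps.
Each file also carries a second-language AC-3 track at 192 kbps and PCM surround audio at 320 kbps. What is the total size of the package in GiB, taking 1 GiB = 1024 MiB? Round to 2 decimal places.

Audio total: 192 + 320 = 512 kbps = 0.512 Mbps.
sports highlight package: 26.512 Mbps × 906 s = 24019.9 Mb
Twitch VOD: 8.192 Mbps × 7800 s = 63897.6 Mb
gameplay capture: 53.312 Mbps × 7620 s = 406237.4 Mb
music video: 6.612 Mbps × 240 s = 1586.9 Mb
wedding ceremony recording: 8.312 Mbps × 2580 s = 21445.0 Mb
Total: 517186.8 Mb = 64648.3 MB.
= 60.21 GiB.

60.21 GiB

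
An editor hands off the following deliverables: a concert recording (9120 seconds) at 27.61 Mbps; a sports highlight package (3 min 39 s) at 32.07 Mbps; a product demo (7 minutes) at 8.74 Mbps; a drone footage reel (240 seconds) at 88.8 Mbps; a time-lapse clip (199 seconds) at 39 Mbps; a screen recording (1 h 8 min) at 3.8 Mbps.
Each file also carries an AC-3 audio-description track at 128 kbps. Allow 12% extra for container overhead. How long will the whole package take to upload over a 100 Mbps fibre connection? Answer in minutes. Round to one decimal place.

57.7 minutes

Audio: 128 kbps = 0.128 Mbps.
concert recording: 27.738 Mbps × 9120 s × 1.12 = 283327.0 Mb
sports highlight package: 32.198 Mbps × 219 s × 1.12 = 7897.5 Mb
product demo: 8.868 Mbps × 420 s × 1.12 = 4171.5 Mb
drone footage reel: 88.928 Mbps × 240 s × 1.12 = 23903.8 Mb
time-lapse clip: 39.128 Mbps × 199 s × 1.12 = 8720.8 Mb
screen recording: 3.928 Mbps × 4080 s × 1.12 = 17949.4 Mb
Total: 345970.1 Mb = 43246.3 MB.
At 100 Mbps: 345970.1 / 100 = 3460 s ≈ 57.7 minutes.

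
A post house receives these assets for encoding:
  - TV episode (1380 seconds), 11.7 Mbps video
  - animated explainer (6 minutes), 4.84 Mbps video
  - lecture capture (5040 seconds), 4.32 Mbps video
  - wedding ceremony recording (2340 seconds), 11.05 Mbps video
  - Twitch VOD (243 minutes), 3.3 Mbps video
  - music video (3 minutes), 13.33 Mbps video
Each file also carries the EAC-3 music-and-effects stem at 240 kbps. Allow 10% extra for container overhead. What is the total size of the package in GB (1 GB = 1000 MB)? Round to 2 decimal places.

16.74 GB

Audio: 240 kbps = 0.240 Mbps.
TV episode: 11.940 Mbps × 1380 s × 1.10 = 18124.9 Mb
animated explainer: 5.080 Mbps × 360 s × 1.10 = 2011.7 Mb
lecture capture: 4.560 Mbps × 5040 s × 1.10 = 25280.6 Mb
wedding ceremony recording: 11.290 Mbps × 2340 s × 1.10 = 29060.5 Mb
Twitch VOD: 3.540 Mbps × 14580 s × 1.10 = 56774.5 Mb
music video: 13.570 Mbps × 180 s × 1.10 = 2686.9 Mb
Total: 133939.1 Mb = 16742.4 MB.
= 16.74 GB.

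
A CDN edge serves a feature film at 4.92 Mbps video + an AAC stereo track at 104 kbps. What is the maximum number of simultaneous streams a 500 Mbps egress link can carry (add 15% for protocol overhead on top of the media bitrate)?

86

Audio: 104 kbps = 0.104 Mbps.
Per-viewer media rate: 5.024 Mbps.
On the wire with 15% overhead: 5.778 Mbps.
500 Mbps = 500.0 Mbps; 500.0 / 5.778 = 86.54 → 86 viewers.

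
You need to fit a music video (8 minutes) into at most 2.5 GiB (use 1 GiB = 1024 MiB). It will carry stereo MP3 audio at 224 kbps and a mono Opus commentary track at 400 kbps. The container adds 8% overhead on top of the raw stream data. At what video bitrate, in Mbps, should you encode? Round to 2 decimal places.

40.80 Mbps

Budget: 2.5 GiB = 21474.8 Mb.
Stream payload after overhead: 21474.8 / 1.08 = 19884.1 Mb.
8 min = 480 s
Total bitrate budget: 19884.1 Mb / 480 s = 41.425 Mbps.
Audio total: 224 + 400 = 624 kbps = 0.624 Mbps.
Video: 41.425 − 0.624 = 40.801 Mbps.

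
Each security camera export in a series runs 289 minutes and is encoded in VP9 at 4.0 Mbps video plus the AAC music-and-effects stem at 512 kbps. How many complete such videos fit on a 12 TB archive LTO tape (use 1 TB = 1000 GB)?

1227

289 min = 17340 s
Audio: 512 kbps = 0.512 Mbps.
Total bitrate: 4.512 Mbps.
Per item: 4.512 Mbps × 17340 s = 78,238 Mb = 9,780 MB.
Capacity: 12 TB = 96,000,000 Mb; 1227.02 items → 1227 complete.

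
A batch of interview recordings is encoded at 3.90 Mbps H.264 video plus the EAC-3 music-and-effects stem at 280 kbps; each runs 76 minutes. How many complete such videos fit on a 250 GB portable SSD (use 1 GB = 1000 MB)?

104

76 min = 4560 s
Audio: 280 kbps = 0.280 Mbps.
Total bitrate: 4.180 Mbps.
Per item: 4.180 Mbps × 4560 s = 19,061 Mb = 2,383 MB.
Capacity: 250 GB = 2,000,000 Mb; 104.93 items → 104 complete.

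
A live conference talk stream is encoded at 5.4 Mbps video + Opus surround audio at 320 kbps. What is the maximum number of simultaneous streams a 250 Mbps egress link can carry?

43

Audio: 320 kbps = 0.320 Mbps.
Per-viewer media rate: 5.720 Mbps.
250 Mbps = 250.0 Mbps; 250.0 / 5.720 = 43.71 → 43 viewers.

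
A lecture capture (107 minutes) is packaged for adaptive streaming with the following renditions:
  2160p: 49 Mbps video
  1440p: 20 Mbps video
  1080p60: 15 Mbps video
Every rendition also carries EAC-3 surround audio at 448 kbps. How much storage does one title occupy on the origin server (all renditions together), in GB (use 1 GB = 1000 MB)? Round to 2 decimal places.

68.49 GB

107 min = 6420 s
Audio: 448 kbps = 0.448 Mbps.
Sum of rendition bitrates: (49+0.448) + (20+0.448) + (15+0.448) = 85.344 Mbps.
× 6420 s = 547,908 Mb = 68,489 MB = 68.49 GB.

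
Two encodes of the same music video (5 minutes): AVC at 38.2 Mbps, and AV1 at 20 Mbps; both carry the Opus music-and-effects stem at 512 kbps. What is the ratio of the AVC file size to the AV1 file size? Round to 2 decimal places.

5 min = 300 s
Audio: 512 kbps = 0.512 Mbps.
AVC: 38.712 Mbps × 300 s = 11613.6 Mb = 1.452 GB.
AV1: 20.512 Mbps × 300 s = 6153.6 Mb = 0.769 GB.
Ratio: 1.452 / 0.769 = 1.887.

1.89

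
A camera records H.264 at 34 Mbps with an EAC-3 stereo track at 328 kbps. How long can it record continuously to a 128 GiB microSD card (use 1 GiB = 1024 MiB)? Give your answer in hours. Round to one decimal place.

8.9 hours

Audio: 328 kbps = 0.328 Mbps.
Total bitrate: 34 + 0.328 = 34.328 Mbps.
Capacity: 128 GiB = 1,099,512 Mb.
Recording time: 1,099,512 / 34.328 = 32,030 s ≈ 8.90 hours.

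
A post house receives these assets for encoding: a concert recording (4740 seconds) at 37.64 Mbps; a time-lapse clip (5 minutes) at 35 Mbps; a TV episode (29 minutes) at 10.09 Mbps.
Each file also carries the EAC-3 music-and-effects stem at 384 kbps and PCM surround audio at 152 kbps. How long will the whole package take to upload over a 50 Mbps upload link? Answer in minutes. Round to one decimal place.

70.0 minutes

Audio total: 384 + 152 = 536 kbps = 0.536 Mbps.
concert recording: 38.176 Mbps × 4740 s = 180954.2 Mb
time-lapse clip: 35.536 Mbps × 300 s = 10660.8 Mb
TV episode: 10.626 Mbps × 1740 s = 18489.2 Mb
Total: 210104.3 Mb = 26263.0 MB.
At 50 Mbps: 210104.3 / 50 = 4202 s ≈ 70 minutes.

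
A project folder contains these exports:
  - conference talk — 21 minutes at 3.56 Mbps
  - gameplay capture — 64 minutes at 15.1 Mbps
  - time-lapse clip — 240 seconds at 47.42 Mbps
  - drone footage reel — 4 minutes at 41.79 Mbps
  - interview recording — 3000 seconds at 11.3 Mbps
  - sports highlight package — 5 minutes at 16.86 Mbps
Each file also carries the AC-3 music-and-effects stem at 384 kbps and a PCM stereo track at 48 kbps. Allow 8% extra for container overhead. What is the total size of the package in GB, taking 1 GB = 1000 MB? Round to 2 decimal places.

17.10 GB

Audio total: 384 + 48 = 432 kbps = 0.432 Mbps.
conference talk: 3.992 Mbps × 1260 s × 1.08 = 5432.3 Mb
gameplay capture: 15.532 Mbps × 3840 s × 1.08 = 64414.3 Mb
time-lapse clip: 47.852 Mbps × 240 s × 1.08 = 12403.2 Mb
drone footage reel: 42.222 Mbps × 240 s × 1.08 = 10943.9 Mb
interview recording: 11.732 Mbps × 3000 s × 1.08 = 38011.7 Mb
sports highlight package: 17.292 Mbps × 300 s × 1.08 = 5602.6 Mb
Total: 136808.1 Mb = 17101.0 MB.
= 17.10 GB.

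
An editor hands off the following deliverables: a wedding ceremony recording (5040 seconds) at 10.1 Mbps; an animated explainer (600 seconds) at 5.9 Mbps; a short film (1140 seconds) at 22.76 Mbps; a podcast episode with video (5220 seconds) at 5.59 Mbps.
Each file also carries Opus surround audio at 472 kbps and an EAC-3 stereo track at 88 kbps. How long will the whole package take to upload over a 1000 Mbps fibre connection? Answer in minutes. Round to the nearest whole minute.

Audio total: 472 + 88 = 560 kbps = 0.560 Mbps.
wedding ceremony recording: 10.660 Mbps × 5040 s = 53726.4 Mb
animated explainer: 6.460 Mbps × 600 s = 3876.0 Mb
short film: 23.320 Mbps × 1140 s = 26584.8 Mb
podcast episode with video: 6.150 Mbps × 5220 s = 32103.0 Mb
Total: 116290.2 Mb = 14536.3 MB.
At 1000 Mbps: 116290.2 / 1000 = 116 s ≈ 1.94 minutes.

2 minutes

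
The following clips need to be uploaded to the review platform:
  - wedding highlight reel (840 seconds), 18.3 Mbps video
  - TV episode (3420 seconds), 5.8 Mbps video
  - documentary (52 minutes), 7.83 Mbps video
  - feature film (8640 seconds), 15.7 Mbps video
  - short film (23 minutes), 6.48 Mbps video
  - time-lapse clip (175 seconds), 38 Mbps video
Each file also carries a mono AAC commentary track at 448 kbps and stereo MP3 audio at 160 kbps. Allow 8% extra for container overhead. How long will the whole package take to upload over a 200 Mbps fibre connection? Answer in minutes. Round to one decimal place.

Audio total: 448 + 160 = 608 kbps = 0.608 Mbps.
wedding highlight reel: 18.908 Mbps × 840 s × 1.08 = 17153.3 Mb
TV episode: 6.408 Mbps × 3420 s × 1.08 = 23668.6 Mb
documentary: 8.438 Mbps × 3120 s × 1.08 = 28432.7 Mb
feature film: 16.308 Mbps × 8640 s × 1.08 = 152173.2 Mb
short film: 7.088 Mbps × 1380 s × 1.08 = 10564.0 Mb
time-lapse clip: 38.608 Mbps × 175 s × 1.08 = 7296.9 Mb
Total: 239288.7 Mb = 29911.1 MB.
At 200 Mbps: 239288.7 / 200 = 1196 s ≈ 19.9 minutes.

19.9 minutes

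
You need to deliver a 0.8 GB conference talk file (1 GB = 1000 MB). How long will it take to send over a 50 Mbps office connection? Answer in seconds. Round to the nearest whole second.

File: 0.8 GB = 6400.0 Mb.
At 50 Mbps: 6400.0 / 50 = 128.0 s ≈ 128 seconds.

128 seconds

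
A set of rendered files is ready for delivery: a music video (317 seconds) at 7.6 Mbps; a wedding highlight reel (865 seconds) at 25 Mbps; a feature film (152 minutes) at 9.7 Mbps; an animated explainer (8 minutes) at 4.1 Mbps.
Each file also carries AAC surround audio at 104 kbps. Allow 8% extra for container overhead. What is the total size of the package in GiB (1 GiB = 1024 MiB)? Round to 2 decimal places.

14.53 GiB

Audio: 104 kbps = 0.104 Mbps.
music video: 7.704 Mbps × 317 s × 1.08 = 2637.5 Mb
wedding highlight reel: 25.104 Mbps × 865 s × 1.08 = 23452.2 Mb
feature film: 9.804 Mbps × 9120 s × 1.08 = 96565.5 Mb
animated explainer: 4.204 Mbps × 480 s × 1.08 = 2179.4 Mb
Total: 124834.5 Mb = 15604.3 MB.
= 14.53 GiB.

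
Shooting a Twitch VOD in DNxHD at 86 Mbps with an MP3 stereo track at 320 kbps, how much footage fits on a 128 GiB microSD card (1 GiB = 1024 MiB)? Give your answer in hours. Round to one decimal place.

3.5 hours

Audio: 320 kbps = 0.320 Mbps.
Total bitrate: 86 + 0.320 = 86.320 Mbps.
Capacity: 128 GiB = 1,099,512 Mb.
Recording time: 1,099,512 / 86.320 = 12,738 s ≈ 3.54 hours.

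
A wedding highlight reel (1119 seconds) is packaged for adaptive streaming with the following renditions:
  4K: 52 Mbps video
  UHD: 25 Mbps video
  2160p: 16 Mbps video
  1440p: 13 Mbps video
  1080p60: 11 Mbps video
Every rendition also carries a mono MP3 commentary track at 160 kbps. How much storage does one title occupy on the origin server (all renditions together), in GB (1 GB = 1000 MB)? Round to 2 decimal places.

Audio: 160 kbps = 0.160 Mbps.
Sum of rendition bitrates: (52+0.160) + (25+0.160) + (16+0.160) + (13+0.160) + (11+0.160) = 117.800 Mbps.
× 1119 s = 131,818 Mb = 16,477 MB = 16.48 GB.

16.48 GB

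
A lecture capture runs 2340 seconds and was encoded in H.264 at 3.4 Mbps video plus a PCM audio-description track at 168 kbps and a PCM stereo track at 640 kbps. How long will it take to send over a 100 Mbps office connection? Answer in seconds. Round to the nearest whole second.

Audio total: 168 + 640 = 808 kbps = 0.808 Mbps.
Total bitrate: 4.208 Mbps.
File: 4.208 Mbps × 2340 s = 9846.7 Mb.
At 100 Mbps: 9846.7 / 100 = 98.5 s ≈ 98.5 seconds.

98 seconds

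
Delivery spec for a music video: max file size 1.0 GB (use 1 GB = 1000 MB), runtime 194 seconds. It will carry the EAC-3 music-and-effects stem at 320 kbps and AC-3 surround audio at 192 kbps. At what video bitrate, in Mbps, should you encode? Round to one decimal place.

40.7 Mbps

Budget: 1.0 GB = 8000.0 Mb.
Total bitrate budget: 8000.0 Mb / 194 s = 41.237 Mbps.
Audio total: 320 + 192 = 512 kbps = 0.512 Mbps.
Video: 41.237 − 0.512 = 40.725 Mbps.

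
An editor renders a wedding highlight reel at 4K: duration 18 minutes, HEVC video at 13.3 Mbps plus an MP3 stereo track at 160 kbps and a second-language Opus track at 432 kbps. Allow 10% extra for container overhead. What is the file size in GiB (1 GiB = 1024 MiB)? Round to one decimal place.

18 min = 1080 s
Audio total: 160 + 432 = 592 kbps = 0.592 Mbps.
Total bitrate: 13.3 + 0.592 = 13.892 Mbps.
Stream data: 13.892 Mbps × 1080 s = 15003.4 Mb.
With 10% container overhead: ×1.10.
16,504 Mb = 2,062,962,000 bytes ÷ 1,073,741,824 = 1.921 GiB.

1.9 GiB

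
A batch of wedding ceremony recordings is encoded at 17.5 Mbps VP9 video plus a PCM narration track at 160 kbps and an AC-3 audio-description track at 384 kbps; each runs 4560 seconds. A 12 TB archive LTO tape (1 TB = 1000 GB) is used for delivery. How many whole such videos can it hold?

Audio total: 160 + 384 = 544 kbps = 0.544 Mbps.
Total bitrate: 18.044 Mbps.
Per item: 18.044 Mbps × 4560 s = 82,281 Mb = 10,285 MB.
Capacity: 12 TB = 96,000,000 Mb; 1166.74 items → 1166 complete.

1166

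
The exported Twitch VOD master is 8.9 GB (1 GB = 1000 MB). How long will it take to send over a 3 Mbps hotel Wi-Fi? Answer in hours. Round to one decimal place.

6.6 hours

File: 8.9 GB = 71200.0 Mb.
At 3 Mbps: 71200.0 / 3 = 23733.3 s ≈ 6.59 hours.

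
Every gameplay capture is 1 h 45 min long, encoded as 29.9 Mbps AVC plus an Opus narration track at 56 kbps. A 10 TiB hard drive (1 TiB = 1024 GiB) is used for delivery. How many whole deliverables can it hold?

466

1 h 45 min = 105 min = 6300 s
Audio: 56 kbps = 0.056 Mbps.
Total bitrate: 29.956 Mbps.
Per item: 29.956 Mbps × 6300 s = 188,723 Mb = 23,590 MB.
Capacity: 10 TiB = 87,960,930 Mb; 466.09 items → 466 complete.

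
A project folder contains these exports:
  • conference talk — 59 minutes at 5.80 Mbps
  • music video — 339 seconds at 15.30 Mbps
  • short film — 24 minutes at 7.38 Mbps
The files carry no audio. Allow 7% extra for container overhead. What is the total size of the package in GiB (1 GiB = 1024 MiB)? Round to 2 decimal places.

4.53 GiB

conference talk: 5.800 Mbps × 3540 s × 1.07 = 21969.2 Mb
music video: 15.300 Mbps × 339 s × 1.07 = 5549.8 Mb
short film: 7.380 Mbps × 1440 s × 1.07 = 11371.1 Mb
Total: 38890.1 Mb = 4861.3 MB.
= 4.527 GiB.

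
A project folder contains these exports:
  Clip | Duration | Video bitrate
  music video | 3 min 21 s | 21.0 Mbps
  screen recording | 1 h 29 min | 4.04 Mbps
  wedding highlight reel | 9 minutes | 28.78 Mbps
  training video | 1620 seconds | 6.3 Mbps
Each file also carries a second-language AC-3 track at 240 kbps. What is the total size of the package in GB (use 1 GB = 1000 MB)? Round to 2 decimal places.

6.67 GB

Audio: 240 kbps = 0.240 Mbps.
music video: 21.240 Mbps × 201 s = 4269.2 Mb
screen recording: 4.280 Mbps × 5340 s = 22855.2 Mb
wedding highlight reel: 29.020 Mbps × 540 s = 15670.8 Mb
training video: 6.540 Mbps × 1620 s = 10594.8 Mb
Total: 53390.0 Mb = 6673.8 MB.
= 6.674 GB.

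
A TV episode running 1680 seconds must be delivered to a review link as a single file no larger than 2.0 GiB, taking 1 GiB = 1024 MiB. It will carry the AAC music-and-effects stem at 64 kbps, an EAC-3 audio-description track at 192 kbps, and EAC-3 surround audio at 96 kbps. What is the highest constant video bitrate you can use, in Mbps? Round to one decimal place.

9.9 Mbps

Budget: 2.0 GiB = 17179.9 Mb.
Total bitrate budget: 17179.9 Mb / 1680 s = 10.226 Mbps.
Audio total: 64 + 192 + 96 = 352 kbps = 0.352 Mbps.
Video: 10.226 − 0.352 = 9.874 Mbps.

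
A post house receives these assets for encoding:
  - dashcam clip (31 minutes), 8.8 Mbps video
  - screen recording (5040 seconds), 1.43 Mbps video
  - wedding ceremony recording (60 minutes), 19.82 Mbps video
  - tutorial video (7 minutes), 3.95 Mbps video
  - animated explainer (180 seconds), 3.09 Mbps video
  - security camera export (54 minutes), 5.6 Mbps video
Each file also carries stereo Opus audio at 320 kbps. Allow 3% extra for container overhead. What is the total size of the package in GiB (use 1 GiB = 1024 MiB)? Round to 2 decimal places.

Audio: 320 kbps = 0.320 Mbps.
dashcam clip: 9.120 Mbps × 1860 s × 1.03 = 17472.1 Mb
screen recording: 1.750 Mbps × 5040 s × 1.03 = 9084.6 Mb
wedding ceremony recording: 20.140 Mbps × 3600 s × 1.03 = 74679.1 Mb
tutorial video: 4.270 Mbps × 420 s × 1.03 = 1847.2 Mb
animated explainer: 3.410 Mbps × 180 s × 1.03 = 632.2 Mb
security camera export: 5.920 Mbps × 3240 s × 1.03 = 19756.2 Mb
Total: 123471.5 Mb = 15433.9 MB.
= 14.37 GiB.

14.37 GiB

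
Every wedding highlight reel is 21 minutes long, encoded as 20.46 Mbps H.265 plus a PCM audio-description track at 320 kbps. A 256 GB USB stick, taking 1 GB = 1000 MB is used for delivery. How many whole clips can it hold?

21 min = 1260 s
Audio: 320 kbps = 0.320 Mbps.
Total bitrate: 20.780 Mbps.
Per item: 20.780 Mbps × 1260 s = 26,183 Mb = 3,273 MB.
Capacity: 256 GB = 2,048,000 Mb; 78.22 items → 78 complete.

78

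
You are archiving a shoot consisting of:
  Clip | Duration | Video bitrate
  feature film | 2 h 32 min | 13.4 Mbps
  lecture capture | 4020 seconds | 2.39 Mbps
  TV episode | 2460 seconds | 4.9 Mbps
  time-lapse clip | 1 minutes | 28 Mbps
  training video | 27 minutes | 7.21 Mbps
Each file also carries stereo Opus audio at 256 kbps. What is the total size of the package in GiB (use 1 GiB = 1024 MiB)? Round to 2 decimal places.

18.82 GiB

Audio: 256 kbps = 0.256 Mbps.
feature film: 13.656 Mbps × 9120 s = 124542.7 Mb
lecture capture: 2.646 Mbps × 4020 s = 10636.9 Mb
TV episode: 5.156 Mbps × 2460 s = 12683.8 Mb
time-lapse clip: 28.256 Mbps × 60 s = 1695.4 Mb
training video: 7.466 Mbps × 1620 s = 12094.9 Mb
Total: 161653.7 Mb = 20206.7 MB.
= 18.82 GiB.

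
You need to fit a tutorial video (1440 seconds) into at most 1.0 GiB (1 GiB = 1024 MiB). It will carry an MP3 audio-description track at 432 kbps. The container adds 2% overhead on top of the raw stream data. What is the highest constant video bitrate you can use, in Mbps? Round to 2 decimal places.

5.42 Mbps

Budget: 1.0 GiB = 8589.9 Mb.
Stream payload after overhead: 8589.9 / 1.02 = 8421.5 Mb.
Total bitrate budget: 8421.5 Mb / 1440 s = 5.848 Mbps.
Audio: 432 kbps = 0.432 Mbps.
Video: 5.848 − 0.432 = 5.416 Mbps.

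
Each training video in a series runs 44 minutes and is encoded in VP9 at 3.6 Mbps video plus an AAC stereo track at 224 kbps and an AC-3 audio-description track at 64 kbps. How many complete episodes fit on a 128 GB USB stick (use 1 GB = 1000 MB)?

99

44 min = 2640 s
Audio total: 224 + 64 = 288 kbps = 0.288 Mbps.
Total bitrate: 3.888 Mbps.
Per item: 3.888 Mbps × 2640 s = 10,264 Mb = 1,283 MB.
Capacity: 128 GB = 1,024,000 Mb; 99.76 items → 99 complete.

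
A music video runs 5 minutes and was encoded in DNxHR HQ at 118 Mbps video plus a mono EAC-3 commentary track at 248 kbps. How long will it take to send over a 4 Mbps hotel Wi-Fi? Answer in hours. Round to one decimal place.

5 min = 300 s
Audio: 248 kbps = 0.248 Mbps.
Total bitrate: 118.248 Mbps.
File: 118.248 Mbps × 300 s = 35474.4 Mb.
At 4 Mbps: 35474.4 / 4 = 8868.6 s ≈ 2.46 hours.

2.5 hours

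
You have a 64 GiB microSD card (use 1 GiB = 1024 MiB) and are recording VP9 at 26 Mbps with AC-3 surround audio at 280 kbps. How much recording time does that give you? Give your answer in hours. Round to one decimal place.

5.8 hours

Audio: 280 kbps = 0.280 Mbps.
Total bitrate: 26 + 0.280 = 26.280 Mbps.
Capacity: 64 GiB = 549,756 Mb.
Recording time: 549,756 / 26.280 = 20,919 s ≈ 5.81 hours.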